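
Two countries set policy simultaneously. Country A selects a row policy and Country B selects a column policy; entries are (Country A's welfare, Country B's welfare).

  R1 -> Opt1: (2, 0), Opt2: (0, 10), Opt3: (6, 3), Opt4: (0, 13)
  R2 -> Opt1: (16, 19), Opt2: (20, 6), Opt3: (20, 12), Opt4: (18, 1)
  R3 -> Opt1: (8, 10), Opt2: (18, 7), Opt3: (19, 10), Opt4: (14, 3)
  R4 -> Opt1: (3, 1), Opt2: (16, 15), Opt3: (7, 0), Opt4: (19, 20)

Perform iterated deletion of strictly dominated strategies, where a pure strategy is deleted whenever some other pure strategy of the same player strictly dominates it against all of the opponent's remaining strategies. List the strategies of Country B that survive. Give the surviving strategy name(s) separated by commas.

Opt1, Opt2, Opt4

Row R1 is eliminated: R2 beats it against every remaining column (Opt1: 16>2, Opt2: 20>0, Opt3: 20>6, Opt4: 18>0).
Country A's strategy R3 is strictly dominated by R2 (Opt1: 16>8, Opt2: 20>18, Opt3: 20>19, Opt4: 18>14) and is removed.
For Country B, Opt1 strictly dominates Opt3 on the remaining rows (R2: 19>12, R4: 1>0); eliminate Opt3.
Among the remaining strategies, none is strictly dominated by another pure strategy of the same player, so the elimination stops.
Surviving strategies — Country A: {R2, R4}; Country B: {Opt1, Opt2, Opt4}.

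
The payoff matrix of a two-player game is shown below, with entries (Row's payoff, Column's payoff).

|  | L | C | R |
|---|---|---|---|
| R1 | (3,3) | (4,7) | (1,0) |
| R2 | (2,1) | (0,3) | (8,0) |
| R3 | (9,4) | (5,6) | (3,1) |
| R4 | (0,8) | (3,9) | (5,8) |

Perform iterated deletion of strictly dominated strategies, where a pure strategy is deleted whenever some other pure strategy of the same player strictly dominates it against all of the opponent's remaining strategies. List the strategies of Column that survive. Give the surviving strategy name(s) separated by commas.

Row's strategy R1 is strictly dominated by R3 (L: 9>3, C: 5>4, R: 3>1) and is removed.
For Column, C strictly dominates L on the remaining rows (R2: 3>1, R3: 6>4, R4: 9>8); eliminate L.
Column's strategy R is strictly dominated by C (R2: 3>0, R3: 6>1, R4: 9>8) and is removed.
For Row, R3 strictly dominates R2 on the remaining columns (C: 5>0); eliminate R2.
Row's strategy R4 is strictly dominated by R3 (C: 5>3) and is removed.
Among the remaining strategies, none is strictly dominated by another pure strategy of the same player, so the elimination stops.
Surviving strategies — Row: {R3}; Column: {C}.

C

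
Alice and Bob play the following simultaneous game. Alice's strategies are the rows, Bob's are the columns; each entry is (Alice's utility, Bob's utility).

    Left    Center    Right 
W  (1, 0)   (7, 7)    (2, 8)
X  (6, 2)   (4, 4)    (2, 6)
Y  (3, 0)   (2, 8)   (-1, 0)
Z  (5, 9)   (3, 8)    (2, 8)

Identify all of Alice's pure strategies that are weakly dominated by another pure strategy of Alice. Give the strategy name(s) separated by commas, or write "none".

Y, Z

Nothing dominates W: X at Center (7>4); Y at Center (7>2); Z at Center (7>3).
Nothing dominates X: W at Left (6>1); Y at Left (6>3); Z at Left (6>5).
Y: dominated, since X does at least as well everywhere (Left: 6>3, Center: 4>2, Right: 2>-1).
Z is weakly dominated by X (Left: 6>5, Center: 4>3, Right: 2=2).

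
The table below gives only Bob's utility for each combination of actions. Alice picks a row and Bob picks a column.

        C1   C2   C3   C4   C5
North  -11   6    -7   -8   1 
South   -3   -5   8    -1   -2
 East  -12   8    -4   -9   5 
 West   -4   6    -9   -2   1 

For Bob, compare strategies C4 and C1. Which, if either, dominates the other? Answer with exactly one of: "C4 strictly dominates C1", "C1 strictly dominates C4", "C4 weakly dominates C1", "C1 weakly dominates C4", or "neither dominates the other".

C4 strictly dominates C1

Compare C4 to C1 across each opponent action: North: -8>-11, South: -1>-3, East: -9>-12, West: -2>-4.
C4 gives a strictly higher payoff against each opponent action, so C4 strictly dominates C1.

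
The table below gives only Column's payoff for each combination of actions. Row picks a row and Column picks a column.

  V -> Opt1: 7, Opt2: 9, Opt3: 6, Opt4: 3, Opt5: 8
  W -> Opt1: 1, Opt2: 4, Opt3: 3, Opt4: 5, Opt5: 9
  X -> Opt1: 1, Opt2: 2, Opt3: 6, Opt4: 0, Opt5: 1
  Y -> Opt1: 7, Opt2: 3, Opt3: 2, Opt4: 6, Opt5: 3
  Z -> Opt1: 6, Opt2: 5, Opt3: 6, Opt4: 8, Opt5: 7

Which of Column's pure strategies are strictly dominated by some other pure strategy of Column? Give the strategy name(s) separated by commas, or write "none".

Opt1: no other strategy beats it everywhere (Opt2 at Y (7>3); Opt3 at V (7>6); Opt4 at V (7>3); Opt5 at X (1=1)).
Nothing dominates Opt2: Opt1 at V (9>7); Opt3 at V (9>6); Opt4 at V (9>3); Opt5 at V (9>8).
Nothing dominates Opt3: Opt1 at W (3>1); Opt2 at X (6>2); Opt4 at V (6>3); Opt5 at X (6>1).
Opt4 is not dominated — it holds its own against Opt1 at W (5>1); Opt2 at W (5>4); Opt3 at W (5>3); Opt5 at Y (6>3).
Opt5 is not dominated — it holds its own against Opt1 at V (8>7); Opt2 at W (9>4); Opt3 at V (8>6); Opt4 at V (8>3).

none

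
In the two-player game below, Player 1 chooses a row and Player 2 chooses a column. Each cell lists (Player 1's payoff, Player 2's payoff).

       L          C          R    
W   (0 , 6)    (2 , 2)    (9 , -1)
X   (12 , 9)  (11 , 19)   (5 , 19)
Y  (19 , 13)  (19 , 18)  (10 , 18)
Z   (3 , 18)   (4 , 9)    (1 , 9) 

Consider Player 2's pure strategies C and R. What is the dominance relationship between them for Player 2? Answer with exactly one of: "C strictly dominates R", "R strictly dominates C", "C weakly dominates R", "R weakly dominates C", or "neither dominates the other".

C weakly dominates R

Compare C to R across each choice by Player 1: W: 2>-1, X: 19=19, Y: 18=18, Z: 9=9.
C is at least as good everywhere and strictly better somewhere (tied only at X, Y, Z), so C weakly but not strictly dominates R.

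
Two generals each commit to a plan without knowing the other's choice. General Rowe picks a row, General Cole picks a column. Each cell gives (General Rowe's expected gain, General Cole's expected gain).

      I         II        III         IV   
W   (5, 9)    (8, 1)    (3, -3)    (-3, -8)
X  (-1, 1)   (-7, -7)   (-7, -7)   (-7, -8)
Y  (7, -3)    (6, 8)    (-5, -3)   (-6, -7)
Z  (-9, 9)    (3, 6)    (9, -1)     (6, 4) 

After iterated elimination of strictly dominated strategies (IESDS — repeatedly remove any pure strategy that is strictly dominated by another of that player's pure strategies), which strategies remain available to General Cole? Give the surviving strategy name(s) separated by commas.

I, II

For General Rowe, W strictly dominates X on the remaining columns (I: 5>-1, II: 8>-7, III: 3>-7, IV: -3>-7); eliminate X.
For General Cole, II strictly dominates III on the remaining rows (W: 1>-3, Y: 8>-3, Z: 6>-1); eliminate III.
General Cole's strategy IV is strictly dominated by I (W: 9>-8, Y: -3>-7, Z: 9>4) and is removed.
For General Rowe, W strictly dominates Z on the remaining columns (I: 5>-9, II: 8>3); eliminate Z.
Among the remaining strategies, none is strictly dominated by another pure strategy of the same player, so the elimination stops.
Surviving strategies — General Rowe: {W, Y}; General Cole: {I, II}.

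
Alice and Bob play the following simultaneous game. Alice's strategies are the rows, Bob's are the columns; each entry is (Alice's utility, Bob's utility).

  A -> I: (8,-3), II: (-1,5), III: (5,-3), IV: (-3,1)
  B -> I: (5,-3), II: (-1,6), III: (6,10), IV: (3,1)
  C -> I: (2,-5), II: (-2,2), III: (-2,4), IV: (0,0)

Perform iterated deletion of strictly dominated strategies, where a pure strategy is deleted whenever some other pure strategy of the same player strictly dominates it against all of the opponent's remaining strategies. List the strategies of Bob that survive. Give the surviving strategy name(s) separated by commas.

II, III

Row C is eliminated: B beats it against every remaining column (I: 5>2, II: -1>-2, III: 6>-2, IV: 3>0).
For Bob, II strictly dominates I on the remaining rows (A: 5>-3, B: 6>-3); eliminate I.
Bob's strategy IV is strictly dominated by II (A: 5>1, B: 6>1) and is removed.
Among the remaining strategies, none is strictly dominated by another pure strategy of the same player, so the elimination stops.
Surviving strategies — Alice: {A, B}; Bob: {II, III}.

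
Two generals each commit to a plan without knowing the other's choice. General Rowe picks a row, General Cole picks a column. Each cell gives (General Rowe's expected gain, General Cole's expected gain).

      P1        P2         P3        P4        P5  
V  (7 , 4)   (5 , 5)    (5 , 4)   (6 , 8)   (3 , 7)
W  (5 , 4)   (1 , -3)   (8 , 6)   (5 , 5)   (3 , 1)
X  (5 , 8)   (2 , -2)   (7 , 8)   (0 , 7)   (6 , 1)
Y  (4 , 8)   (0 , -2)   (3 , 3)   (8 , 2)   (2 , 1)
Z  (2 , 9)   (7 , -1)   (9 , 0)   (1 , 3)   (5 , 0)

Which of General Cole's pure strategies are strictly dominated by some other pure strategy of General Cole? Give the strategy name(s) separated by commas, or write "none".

P1: no other strategy beats it everywhere (P2 at W (4>-3); P3 at V (4=4); P4 at X (8>7); P5 at W (4>1)).
P2: dominated, since P4 does at least as well everywhere (V: 8>5, W: 5>-3, X: 7>-2, Y: 2>-2, Z: 3>-1).
P3 is not dominated — it holds its own against P1 at V (4=4); P2 at W (6>-3); P4 at W (6>5); P5 at W (6>1).
P4 is not dominated — it holds its own against P1 at V (8>4); P2 at V (8>5); P3 at V (8>4); P5 at V (8>7).
P4 strictly dominates P5 — V: 8>7, W: 5>1, X: 7>1, Y: 2>1, Z: 3>0.

P2, P5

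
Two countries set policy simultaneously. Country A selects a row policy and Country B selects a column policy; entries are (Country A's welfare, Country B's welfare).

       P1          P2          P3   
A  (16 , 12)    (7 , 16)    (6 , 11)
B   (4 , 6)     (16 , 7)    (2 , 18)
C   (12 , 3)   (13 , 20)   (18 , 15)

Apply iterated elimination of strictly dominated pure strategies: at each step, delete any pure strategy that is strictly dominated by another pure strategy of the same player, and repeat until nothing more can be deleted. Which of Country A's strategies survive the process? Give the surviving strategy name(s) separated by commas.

Country B's strategy P1 is strictly dominated by P2 (A: 16>12, B: 7>6, C: 20>3) and is removed.
For Country A, C strictly dominates A on the remaining columns (P2: 13>7, P3: 18>6); eliminate A.
Among the remaining strategies, none is strictly dominated by another pure strategy of the same player, so the elimination stops.
Surviving strategies — Country A: {B, C}; Country B: {P2, P3}.

B, C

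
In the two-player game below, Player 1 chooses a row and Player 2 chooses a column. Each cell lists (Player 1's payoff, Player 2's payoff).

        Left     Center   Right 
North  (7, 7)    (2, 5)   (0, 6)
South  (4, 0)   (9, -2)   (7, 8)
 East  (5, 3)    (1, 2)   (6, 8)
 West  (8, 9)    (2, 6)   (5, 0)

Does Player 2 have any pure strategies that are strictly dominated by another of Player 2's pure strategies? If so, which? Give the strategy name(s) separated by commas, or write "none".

Left: no other strategy beats it everywhere (Center at North (7>5); Right at North (7>6)).
Left strictly dominates Center — North: 7>5, South: 0>-2, East: 3>2, West: 9>6.
Right: no other strategy beats it everywhere (Left at South (8>0); Center at North (6>5)).

Center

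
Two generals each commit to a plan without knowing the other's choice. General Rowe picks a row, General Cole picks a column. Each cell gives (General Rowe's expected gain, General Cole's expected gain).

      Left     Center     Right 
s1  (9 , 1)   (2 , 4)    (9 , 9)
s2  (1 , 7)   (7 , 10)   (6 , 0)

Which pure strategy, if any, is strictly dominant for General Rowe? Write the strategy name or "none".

none

s1 fails to dominate s2 at Center (2<7).
s2 fails to dominate s1 at Left (1<9).
No single strategy dominates all the others.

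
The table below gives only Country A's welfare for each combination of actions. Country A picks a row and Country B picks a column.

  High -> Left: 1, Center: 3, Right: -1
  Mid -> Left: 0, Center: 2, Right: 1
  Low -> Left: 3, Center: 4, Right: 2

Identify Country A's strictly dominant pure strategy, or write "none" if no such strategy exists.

Low vs High: Left: 3>1, Center: 4>3, Right: 2>-1.
Low vs Mid: Left: 3>0, Center: 4>2, Right: 2>1.
Low strictly beats every other strategy against every opponent action, so it is strictly dominant.

Low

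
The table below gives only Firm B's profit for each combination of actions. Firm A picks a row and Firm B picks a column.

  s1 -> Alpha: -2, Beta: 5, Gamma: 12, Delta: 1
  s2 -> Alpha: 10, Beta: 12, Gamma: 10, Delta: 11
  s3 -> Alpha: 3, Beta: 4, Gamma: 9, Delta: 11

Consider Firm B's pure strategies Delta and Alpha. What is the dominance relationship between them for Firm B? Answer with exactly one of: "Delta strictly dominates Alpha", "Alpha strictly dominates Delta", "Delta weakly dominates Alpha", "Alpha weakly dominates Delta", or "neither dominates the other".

Delta's payoffs vs Alpha's, by Firm A's action — s1: 1>-2, s2: 11>10, s3: 11>3.
Delta gives a strictly higher payoff against every action of Firm A, so Delta strictly dominates Alpha.

Delta strictly dominates Alpha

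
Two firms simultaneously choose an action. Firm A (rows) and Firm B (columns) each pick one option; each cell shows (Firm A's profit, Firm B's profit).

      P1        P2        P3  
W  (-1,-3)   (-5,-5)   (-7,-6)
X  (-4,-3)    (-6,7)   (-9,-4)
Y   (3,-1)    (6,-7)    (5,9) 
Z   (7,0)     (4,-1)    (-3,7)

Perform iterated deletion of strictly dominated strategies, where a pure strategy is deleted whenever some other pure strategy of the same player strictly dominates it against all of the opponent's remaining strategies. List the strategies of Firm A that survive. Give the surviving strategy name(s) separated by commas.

Y

Firm A's strategy W is strictly dominated by Y (P1: 3>-1, P2: 6>-5, P3: 5>-7) and is removed.
Firm A's strategy X is strictly dominated by Y (P1: 3>-4, P2: 6>-6, P3: 5>-9) and is removed.
Firm B's strategy P1 is strictly dominated by P3 (Y: 9>-1, Z: 7>0) and is removed.
Row Z is eliminated: Y beats it against every remaining column (P2: 6>4, P3: 5>-3).
Column P2 is eliminated: P3 beats it against every remaining row (Y: 9>-7).
Among the remaining strategies, none is strictly dominated by another pure strategy of the same player, so the elimination stops.
Surviving strategies — Firm A: {Y}; Firm B: {P3}.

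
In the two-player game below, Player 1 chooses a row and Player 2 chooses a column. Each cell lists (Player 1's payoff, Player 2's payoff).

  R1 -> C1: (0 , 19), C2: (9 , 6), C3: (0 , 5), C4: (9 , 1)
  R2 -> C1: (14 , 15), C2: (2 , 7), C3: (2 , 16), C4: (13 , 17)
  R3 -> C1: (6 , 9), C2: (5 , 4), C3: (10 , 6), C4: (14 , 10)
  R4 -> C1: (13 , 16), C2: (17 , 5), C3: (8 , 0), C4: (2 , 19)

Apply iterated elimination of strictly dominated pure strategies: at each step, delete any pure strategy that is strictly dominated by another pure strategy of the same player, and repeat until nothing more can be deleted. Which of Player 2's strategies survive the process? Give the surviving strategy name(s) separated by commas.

C4

Player 2's strategy C2 is strictly dominated by C1 (R1: 19>6, R2: 15>7, R3: 9>4, R4: 16>5) and is removed.
Player 1's strategy R1 is strictly dominated by R2 (C1: 14>0, C3: 2>0, C4: 13>9) and is removed.
Column C1 is eliminated: C4 beats it against every remaining row (R2: 17>15, R3: 10>9, R4: 19>16).
Player 1's strategy R2 is strictly dominated by R3 (C3: 10>2, C4: 14>13) and is removed.
Row R4 is eliminated: R3 beats it against every remaining column (C3: 10>8, C4: 14>2).
For Player 2, C4 strictly dominates C3 on the remaining rows (R3: 10>6); eliminate C3.
Among the remaining strategies, none is strictly dominated by another pure strategy of the same player, so the elimination stops.
Surviving strategies — Player 1: {R3}; Player 2: {C4}.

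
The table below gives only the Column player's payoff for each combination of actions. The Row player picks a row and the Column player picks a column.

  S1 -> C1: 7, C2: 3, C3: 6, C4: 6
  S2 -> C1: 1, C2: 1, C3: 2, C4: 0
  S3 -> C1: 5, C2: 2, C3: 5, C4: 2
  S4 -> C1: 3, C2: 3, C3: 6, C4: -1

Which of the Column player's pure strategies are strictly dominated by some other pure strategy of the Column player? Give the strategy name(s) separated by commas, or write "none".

C2, C4

C1: no other strategy beats it everywhere (C2 at S1 (7>3); C3 at S1 (7>6); C4 at S1 (7>6)).
C2: dominated, since C3 does at least as well everywhere (S1: 6>3, S2: 2>1, S3: 5>2, S4: 6>3).
Nothing dominates C3: C1 at S2 (2>1); C2 at S1 (6>3); C4 at S1 (6=6).
C4 is strictly dominated by C1 (S1: 7>6, S2: 1>0, S3: 5>2, S4: 3>-1).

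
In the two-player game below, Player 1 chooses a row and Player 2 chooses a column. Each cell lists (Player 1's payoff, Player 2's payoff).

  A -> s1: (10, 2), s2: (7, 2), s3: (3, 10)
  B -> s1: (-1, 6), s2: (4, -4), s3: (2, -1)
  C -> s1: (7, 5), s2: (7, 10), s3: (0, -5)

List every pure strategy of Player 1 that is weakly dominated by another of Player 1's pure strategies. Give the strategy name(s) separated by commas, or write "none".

Nothing dominates A: B at s1 (10>-1); C at s1 (10>7).
B is weakly dominated by A (s1: 10>-1, s2: 7>4, s3: 3>2).
A weakly dominates C — s1: 10>7, s2: 7=7, s3: 3>0.

B, C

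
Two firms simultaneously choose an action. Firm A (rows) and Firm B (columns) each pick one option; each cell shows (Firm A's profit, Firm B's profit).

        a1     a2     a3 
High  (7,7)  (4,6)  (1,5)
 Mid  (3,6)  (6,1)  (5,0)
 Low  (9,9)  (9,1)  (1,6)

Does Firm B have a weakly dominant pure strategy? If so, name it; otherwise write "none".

a1 vs a2: High: 7>6, Mid: 6>1, Low: 9>1.
a1 vs a3: High: 7>5, Mid: 6>0, Low: 9>6.
a1 is at least as good as every other strategy against every opponent action, so it is weakly dominant.

a1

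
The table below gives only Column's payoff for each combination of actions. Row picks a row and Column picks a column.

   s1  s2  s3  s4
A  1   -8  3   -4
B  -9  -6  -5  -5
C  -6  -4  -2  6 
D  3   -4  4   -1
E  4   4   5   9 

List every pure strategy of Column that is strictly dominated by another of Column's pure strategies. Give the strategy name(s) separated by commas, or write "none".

s3 strictly dominates s1 — A: 3>1, B: -5>-9, C: -2>-6, D: 4>3, E: 5>4.
s2 is strictly dominated by s3 (A: 3>-8, B: -5>-6, C: -2>-4, D: 4>-4, E: 5>4).
s3: no other strategy beats it everywhere (s1 at A (3>1); s2 at A (3>-8); s4 at A (3>-4)).
s4 is not dominated — it holds its own against s1 at B (-5>-9); s2 at A (-4>-8); s3 at B (-5=-5).

s1, s2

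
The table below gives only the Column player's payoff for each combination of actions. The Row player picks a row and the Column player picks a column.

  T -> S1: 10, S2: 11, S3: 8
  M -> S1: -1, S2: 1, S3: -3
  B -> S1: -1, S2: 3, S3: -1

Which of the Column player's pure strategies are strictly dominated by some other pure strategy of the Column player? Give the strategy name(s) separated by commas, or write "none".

S1, S3

S1 is strictly dominated by S2 (T: 11>10, M: 1>-1, B: 3>-1).
S2 is not dominated — it holds its own against S1 at T (11>10); S3 at T (11>8).
S3: dominated, since S2 does at least as well everywhere (T: 11>8, M: 1>-3, B: 3>-1).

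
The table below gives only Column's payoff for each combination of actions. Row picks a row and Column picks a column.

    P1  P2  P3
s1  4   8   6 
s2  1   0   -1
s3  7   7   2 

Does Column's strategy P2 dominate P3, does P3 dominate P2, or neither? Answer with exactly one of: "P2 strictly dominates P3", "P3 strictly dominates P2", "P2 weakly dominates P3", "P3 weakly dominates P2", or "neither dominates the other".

Compare P2 to P3 across every action of Row: s1: 8>6, s2: 0>-1, s3: 7>2.
Every comparison favours P2, so P2 strictly dominates P3.

P2 strictly dominates P3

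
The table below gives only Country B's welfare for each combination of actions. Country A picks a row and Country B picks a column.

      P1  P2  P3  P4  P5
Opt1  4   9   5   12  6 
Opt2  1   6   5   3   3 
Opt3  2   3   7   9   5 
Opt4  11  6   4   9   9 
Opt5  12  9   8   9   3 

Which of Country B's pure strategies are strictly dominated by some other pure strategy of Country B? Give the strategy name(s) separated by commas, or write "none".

Nothing dominates P1: P2 at Opt4 (11>6); P3 at Opt4 (11>4); P4 at Opt4 (11>9); P5 at Opt4 (11>9).
Nothing dominates P2: P1 at Opt1 (9>4); P3 at Opt1 (9>5); P4 at Opt2 (6>3); P5 at Opt1 (9>6).
Nothing dominates P3: P1 at Opt1 (5>4); P2 at Opt3 (7>3); P4 at Opt2 (5>3); P5 at Opt2 (5>3).
Nothing dominates P4: P1 at Opt1 (12>4); P2 at Opt1 (12>9); P3 at Opt1 (12>5); P5 at Opt1 (12>6).
Nothing dominates P5: P1 at Opt1 (6>4); P2 at Opt3 (5>3); P3 at Opt1 (6>5); P4 at Opt2 (3=3).

none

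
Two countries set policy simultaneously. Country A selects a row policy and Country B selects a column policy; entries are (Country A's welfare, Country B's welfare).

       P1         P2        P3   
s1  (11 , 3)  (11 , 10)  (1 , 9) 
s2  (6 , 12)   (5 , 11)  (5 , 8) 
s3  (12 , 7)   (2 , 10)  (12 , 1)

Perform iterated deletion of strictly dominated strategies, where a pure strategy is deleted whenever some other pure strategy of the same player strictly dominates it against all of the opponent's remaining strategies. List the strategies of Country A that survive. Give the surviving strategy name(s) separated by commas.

For Country B, P2 strictly dominates P3 on the remaining rows (s1: 10>9, s2: 11>8, s3: 10>1); eliminate P3.
For Country A, s1 strictly dominates s2 on the remaining columns (P1: 11>6, P2: 11>5); eliminate s2.
Column P1 is eliminated: P2 beats it against every remaining row (s1: 10>3, s3: 10>7).
Country A's strategy s3 is strictly dominated by s1 (P2: 11>2) and is removed.
Among the remaining strategies, none is strictly dominated by another pure strategy of the same player, so the elimination stops.
Surviving strategies — Country A: {s1}; Country B: {P2}.

s1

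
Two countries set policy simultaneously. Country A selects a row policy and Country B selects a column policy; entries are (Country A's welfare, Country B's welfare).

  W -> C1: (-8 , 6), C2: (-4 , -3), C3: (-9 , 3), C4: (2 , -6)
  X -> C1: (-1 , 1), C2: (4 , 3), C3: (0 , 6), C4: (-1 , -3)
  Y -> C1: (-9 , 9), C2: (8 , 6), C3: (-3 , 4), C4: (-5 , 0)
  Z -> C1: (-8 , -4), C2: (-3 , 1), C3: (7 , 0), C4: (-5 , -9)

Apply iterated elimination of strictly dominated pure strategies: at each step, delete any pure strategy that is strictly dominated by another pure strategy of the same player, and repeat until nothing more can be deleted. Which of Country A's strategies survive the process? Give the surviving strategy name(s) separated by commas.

X, Y, Z

Column C4 is eliminated: C1 beats it against every remaining row (W: 6>-6, X: 1>-3, Y: 9>0, Z: -4>-9).
For Country A, X strictly dominates W on the remaining columns (C1: -1>-8, C2: 4>-4, C3: 0>-9); eliminate W.
Among the remaining strategies, none is strictly dominated by another pure strategy of the same player, so the elimination stops.
Surviving strategies — Country A: {X, Y, Z}; Country B: {C1, C2, C3}.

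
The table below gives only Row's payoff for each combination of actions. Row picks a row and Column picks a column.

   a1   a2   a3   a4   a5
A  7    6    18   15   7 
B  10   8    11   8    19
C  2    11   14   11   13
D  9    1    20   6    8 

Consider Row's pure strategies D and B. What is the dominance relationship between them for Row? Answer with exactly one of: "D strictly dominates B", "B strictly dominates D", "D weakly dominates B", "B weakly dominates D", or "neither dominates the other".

D's payoffs vs B's, by Column's action — a1: 9<10, a2: 1<8, a3: 20>11, a4: 6<8, a5: 8<19.
D does better at a3 but worse at a1, a2, a4, a5; neither strategy dominates the other.

neither dominates the other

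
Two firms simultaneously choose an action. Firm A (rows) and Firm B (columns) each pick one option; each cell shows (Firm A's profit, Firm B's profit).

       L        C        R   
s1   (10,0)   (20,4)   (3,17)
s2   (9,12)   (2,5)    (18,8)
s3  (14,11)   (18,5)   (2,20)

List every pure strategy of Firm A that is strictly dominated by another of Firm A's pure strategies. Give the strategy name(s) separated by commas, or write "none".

s1 is not dominated — it holds its own against s2 at L (10>9); s3 at C (20>18).
Nothing dominates s2: s1 at R (18>3); s3 at R (18>2).
Nothing dominates s3: s1 at L (14>10); s2 at L (14>9).

none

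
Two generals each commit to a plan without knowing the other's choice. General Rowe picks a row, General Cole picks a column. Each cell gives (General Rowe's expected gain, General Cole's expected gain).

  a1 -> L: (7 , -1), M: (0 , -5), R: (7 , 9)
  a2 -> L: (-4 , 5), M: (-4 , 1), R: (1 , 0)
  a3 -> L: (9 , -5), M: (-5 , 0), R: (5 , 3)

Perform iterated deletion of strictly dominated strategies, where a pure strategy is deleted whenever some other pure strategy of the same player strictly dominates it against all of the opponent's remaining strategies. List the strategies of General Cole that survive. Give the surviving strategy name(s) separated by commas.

R

Row a2 is eliminated: a1 beats it against every remaining column (L: 7>-4, M: 0>-4, R: 7>1).
For General Cole, R strictly dominates L on the remaining rows (a1: 9>-1, a3: 3>-5); eliminate L.
General Rowe's strategy a3 is strictly dominated by a1 (M: 0>-5, R: 7>5) and is removed.
Column M is eliminated: R beats it against every remaining row (a1: 9>-5).
Among the remaining strategies, none is strictly dominated by another pure strategy of the same player, so the elimination stops.
Surviving strategies — General Rowe: {a1}; General Cole: {R}.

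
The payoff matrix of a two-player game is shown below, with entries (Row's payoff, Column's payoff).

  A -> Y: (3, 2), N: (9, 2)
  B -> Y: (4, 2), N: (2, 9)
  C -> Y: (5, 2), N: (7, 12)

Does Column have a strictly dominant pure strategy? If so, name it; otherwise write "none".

none

Y fails to dominate N at A (2=2).
N fails to dominate Y at A (2=2).
No single strategy dominates all the others.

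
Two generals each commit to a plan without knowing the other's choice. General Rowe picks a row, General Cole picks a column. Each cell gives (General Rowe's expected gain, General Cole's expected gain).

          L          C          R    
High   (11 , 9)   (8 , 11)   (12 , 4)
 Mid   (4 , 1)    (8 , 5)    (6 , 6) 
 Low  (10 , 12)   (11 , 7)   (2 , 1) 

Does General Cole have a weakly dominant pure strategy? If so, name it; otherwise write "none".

none

L fails to dominate C at High (9<11).
C fails to dominate L at Low (7<12).
R fails to dominate L at High (4<9).
No single strategy dominates all the others.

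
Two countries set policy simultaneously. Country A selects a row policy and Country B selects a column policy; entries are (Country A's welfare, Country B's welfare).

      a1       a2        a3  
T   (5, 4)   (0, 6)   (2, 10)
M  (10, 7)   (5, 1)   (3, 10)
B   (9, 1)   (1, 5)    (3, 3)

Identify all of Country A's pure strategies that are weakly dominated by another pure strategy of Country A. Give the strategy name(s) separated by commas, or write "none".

T: dominated, since M does at least as well everywhere (a1: 10>5, a2: 5>0, a3: 3>2).
M: no other strategy beats it everywhere (T at a1 (10>5); B at a1 (10>9)).
M weakly dominates B — a1: 10>9, a2: 5>1, a3: 3=3.

T, B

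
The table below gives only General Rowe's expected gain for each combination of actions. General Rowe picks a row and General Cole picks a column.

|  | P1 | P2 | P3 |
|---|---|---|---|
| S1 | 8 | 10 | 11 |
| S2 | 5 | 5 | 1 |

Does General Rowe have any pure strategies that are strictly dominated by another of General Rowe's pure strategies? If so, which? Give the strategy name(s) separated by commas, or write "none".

Nothing dominates S1: S2 at P1 (8>5).
S2: dominated, since S1 does at least as well everywhere (P1: 8>5, P2: 10>5, P3: 11>1).

S2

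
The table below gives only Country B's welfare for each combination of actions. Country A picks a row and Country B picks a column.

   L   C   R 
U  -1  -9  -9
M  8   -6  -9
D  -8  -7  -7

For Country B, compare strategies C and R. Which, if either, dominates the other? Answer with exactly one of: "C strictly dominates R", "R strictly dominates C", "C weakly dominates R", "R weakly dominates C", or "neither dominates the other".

Compare C to R across each choice by Country A: U: -9=-9, M: -6>-9, D: -7=-7.
C is at least as good everywhere and strictly better somewhere (tied only at U, D), so C weakly but not strictly dominates R.

C weakly dominates R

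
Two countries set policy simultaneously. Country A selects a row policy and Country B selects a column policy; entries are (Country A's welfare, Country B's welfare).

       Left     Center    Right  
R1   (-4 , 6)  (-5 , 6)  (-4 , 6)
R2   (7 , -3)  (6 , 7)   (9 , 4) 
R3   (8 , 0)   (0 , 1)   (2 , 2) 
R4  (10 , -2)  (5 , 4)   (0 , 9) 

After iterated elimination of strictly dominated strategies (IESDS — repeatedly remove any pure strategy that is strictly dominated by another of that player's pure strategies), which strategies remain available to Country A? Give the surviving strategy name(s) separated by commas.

For Country A, R2 strictly dominates R1 on the remaining columns (Left: 7>-4, Center: 6>-5, Right: 9>-4); eliminate R1.
Column Left is eliminated: Center beats it against every remaining row (R2: 7>-3, R3: 1>0, R4: 4>-2).
Row R3 is eliminated: R2 beats it against every remaining column (Center: 6>0, Right: 9>2).
Country A's strategy R4 is strictly dominated by R2 (Center: 6>5, Right: 9>0) and is removed.
For Country B, Center strictly dominates Right on the remaining rows (R2: 7>4); eliminate Right.
Among the remaining strategies, none is strictly dominated by another pure strategy of the same player, so the elimination stops.
Surviving strategies — Country A: {R2}; Country B: {Center}.

R2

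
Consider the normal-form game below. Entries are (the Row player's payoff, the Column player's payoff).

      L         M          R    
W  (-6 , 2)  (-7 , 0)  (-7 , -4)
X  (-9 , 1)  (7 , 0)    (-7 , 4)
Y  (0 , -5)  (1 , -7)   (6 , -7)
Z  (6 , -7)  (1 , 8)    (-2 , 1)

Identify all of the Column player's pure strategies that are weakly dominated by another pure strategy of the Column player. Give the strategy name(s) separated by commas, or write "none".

none

L: no other strategy beats it everywhere (M at W (2>0); R at W (2>-4)).
M is not dominated — it holds its own against L at Z (8>-7); R at W (0>-4).
R: no other strategy beats it everywhere (L at X (4>1); M at X (4>0)).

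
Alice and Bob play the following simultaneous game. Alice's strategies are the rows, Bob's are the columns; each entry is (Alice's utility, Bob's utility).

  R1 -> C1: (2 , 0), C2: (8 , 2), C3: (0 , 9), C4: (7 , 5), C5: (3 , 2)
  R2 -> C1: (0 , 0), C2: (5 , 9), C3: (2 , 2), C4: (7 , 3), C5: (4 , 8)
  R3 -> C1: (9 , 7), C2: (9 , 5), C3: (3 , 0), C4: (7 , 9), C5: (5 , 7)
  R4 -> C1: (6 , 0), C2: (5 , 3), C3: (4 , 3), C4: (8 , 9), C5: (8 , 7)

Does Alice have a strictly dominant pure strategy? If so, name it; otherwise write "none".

R1 fails to dominate R2 at C3 (0<2).
R2 fails to dominate R1 at C1 (0<2).
R3 fails to dominate R1 at C4 (7=7).
R4 fails to dominate R1 at C2 (5<8).
No single strategy dominates all the others.

none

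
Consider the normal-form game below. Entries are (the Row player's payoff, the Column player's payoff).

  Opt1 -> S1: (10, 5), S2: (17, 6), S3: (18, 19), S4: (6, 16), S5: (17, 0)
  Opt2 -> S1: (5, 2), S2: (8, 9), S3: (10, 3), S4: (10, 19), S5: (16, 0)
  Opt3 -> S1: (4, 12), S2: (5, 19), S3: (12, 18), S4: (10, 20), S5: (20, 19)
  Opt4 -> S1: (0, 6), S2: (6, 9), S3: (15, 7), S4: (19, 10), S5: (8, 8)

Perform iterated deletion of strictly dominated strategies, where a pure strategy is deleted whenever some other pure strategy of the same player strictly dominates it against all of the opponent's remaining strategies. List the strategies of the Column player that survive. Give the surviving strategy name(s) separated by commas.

Column S1 is eliminated: S2 beats it against every remaining row (Opt1: 6>5, Opt2: 9>2, Opt3: 19>12, Opt4: 9>6).
Column S2 is eliminated: S4 beats it against every remaining row (Opt1: 16>6, Opt2: 19>9, Opt3: 20>19, Opt4: 10>9).
Column S5 is eliminated: S4 beats it against every remaining row (Opt1: 16>0, Opt2: 19>0, Opt3: 20>19, Opt4: 10>8).
For the Row player, Opt4 strictly dominates Opt2 on the remaining columns (S3: 15>10, S4: 19>10); eliminate Opt2.
Row Opt3 is eliminated: Opt4 beats it against every remaining column (S3: 15>12, S4: 19>10).
Among the remaining strategies, none is strictly dominated by another pure strategy of the same player, so the elimination stops.
Surviving strategies — the Row player: {Opt1, Opt4}; the Column player: {S3, S4}.

S3, S4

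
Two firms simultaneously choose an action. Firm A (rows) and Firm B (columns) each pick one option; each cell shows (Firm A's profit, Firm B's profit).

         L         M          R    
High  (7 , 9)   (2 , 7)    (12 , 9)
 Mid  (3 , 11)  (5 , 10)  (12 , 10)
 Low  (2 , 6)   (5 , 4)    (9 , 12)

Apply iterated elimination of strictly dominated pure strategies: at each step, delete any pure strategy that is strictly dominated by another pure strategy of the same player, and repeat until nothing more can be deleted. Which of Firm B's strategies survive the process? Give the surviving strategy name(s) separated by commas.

Firm B's strategy M is strictly dominated by L (High: 9>7, Mid: 11>10, Low: 6>4) and is removed.
Row Low is eliminated: High beats it against every remaining column (L: 7>2, R: 12>9).
Among the remaining strategies, none is strictly dominated by another pure strategy of the same player, so the elimination stops.
Surviving strategies — Firm A: {High, Mid}; Firm B: {L, R}.

L, R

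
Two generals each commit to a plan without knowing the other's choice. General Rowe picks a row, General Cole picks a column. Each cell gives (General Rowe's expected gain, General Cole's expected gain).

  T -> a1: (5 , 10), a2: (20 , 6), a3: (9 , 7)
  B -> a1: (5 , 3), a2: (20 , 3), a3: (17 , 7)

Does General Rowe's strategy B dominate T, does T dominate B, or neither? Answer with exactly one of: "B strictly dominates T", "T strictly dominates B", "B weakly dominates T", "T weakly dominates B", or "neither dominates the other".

Compare B to T across each choice by General Cole: a1: 5=5, a2: 20=20, a3: 17>9.
B is at least as good everywhere and strictly better somewhere (tied only at a1, a2), so B weakly but not strictly dominates T.

B weakly dominates T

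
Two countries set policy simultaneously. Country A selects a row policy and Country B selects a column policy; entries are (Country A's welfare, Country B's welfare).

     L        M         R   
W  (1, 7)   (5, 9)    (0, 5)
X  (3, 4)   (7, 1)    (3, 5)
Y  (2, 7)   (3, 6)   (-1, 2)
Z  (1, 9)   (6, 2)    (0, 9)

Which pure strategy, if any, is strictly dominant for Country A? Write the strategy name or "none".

X

X vs W: L: 3>1, M: 7>5, R: 3>0.
X vs Y: L: 3>2, M: 7>3, R: 3>-1.
X vs Z: L: 3>1, M: 7>6, R: 3>0.
X strictly beats every other strategy against every opponent action, so it is strictly dominant.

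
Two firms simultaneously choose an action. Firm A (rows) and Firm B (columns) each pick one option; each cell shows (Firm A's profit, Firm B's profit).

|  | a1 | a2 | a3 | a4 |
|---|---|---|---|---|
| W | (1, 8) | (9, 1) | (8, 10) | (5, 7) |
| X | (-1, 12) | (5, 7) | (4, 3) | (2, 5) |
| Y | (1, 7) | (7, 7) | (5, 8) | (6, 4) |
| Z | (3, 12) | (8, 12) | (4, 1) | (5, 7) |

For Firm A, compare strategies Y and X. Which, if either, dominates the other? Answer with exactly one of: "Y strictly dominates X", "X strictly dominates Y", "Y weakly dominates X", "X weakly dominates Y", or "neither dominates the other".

Y strictly dominates X

Y's payoffs vs X's, by Firm B's action — a1: 1>-1, a2: 7>5, a3: 5>4, a4: 6>2.
Every comparison favours Y, so Y strictly dominates X.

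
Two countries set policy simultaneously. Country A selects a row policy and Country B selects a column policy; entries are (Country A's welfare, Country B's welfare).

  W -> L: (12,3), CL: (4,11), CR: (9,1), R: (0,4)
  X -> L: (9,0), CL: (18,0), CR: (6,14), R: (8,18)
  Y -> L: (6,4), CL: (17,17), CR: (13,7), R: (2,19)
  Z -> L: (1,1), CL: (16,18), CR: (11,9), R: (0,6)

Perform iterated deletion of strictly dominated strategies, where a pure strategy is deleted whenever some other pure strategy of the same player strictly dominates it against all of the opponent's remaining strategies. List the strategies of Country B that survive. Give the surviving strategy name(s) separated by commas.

R

For Country A, Y strictly dominates Z on the remaining columns (L: 6>1, CL: 17>16, CR: 13>11, R: 2>0); eliminate Z.
For Country B, R strictly dominates L on the remaining rows (W: 4>3, X: 18>0, Y: 19>4); eliminate L.
Row W is eliminated: Y beats it against every remaining column (CL: 17>4, CR: 13>9, R: 2>0).
For Country B, R strictly dominates CL on the remaining rows (X: 18>0, Y: 19>17); eliminate CL.
Column CR is eliminated: R beats it against every remaining row (X: 18>14, Y: 19>7).
Country A's strategy Y is strictly dominated by X (R: 8>2) and is removed.
Among the remaining strategies, none is strictly dominated by another pure strategy of the same player, so the elimination stops.
Surviving strategies — Country A: {X}; Country B: {R}.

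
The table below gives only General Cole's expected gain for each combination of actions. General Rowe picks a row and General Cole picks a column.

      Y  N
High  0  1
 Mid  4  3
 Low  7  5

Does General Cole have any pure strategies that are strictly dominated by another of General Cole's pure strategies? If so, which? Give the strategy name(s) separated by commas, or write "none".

Y is not dominated — it holds its own against N at Mid (4>3).
N: no other strategy beats it everywhere (Y at High (1>0)).

none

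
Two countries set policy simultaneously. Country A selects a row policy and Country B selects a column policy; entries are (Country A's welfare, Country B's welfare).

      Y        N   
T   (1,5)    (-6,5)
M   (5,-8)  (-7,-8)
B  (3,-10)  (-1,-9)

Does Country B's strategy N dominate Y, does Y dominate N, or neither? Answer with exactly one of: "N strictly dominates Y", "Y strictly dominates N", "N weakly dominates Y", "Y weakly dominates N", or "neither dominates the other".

N's payoffs vs Y's, by Country A's action — T: 5=5, M: -8=-8, B: -9>-10.
N is at least as good everywhere and strictly better somewhere (tied only at T, M), so N weakly but not strictly dominates Y.

N weakly dominates Y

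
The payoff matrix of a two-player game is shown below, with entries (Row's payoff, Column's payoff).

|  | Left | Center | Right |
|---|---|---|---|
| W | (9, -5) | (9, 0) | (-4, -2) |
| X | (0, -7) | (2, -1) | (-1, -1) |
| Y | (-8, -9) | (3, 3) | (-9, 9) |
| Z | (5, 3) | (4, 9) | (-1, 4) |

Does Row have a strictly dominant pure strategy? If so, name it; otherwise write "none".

W fails to dominate X at Right (-4<-1).
X fails to dominate W at Left (0<9).
Y fails to dominate W at Left (-8<9).
Z fails to dominate W at Left (5<9).
No single strategy dominates all the others.

none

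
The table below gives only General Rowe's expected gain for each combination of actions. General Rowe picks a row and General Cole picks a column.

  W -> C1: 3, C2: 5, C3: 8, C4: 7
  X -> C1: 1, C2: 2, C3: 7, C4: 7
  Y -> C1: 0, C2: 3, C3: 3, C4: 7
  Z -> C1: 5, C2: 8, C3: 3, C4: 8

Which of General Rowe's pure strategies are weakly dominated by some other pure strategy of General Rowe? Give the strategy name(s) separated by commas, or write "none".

X, Y

Nothing dominates W: X at C1 (3>1); Y at C1 (3>0); Z at C3 (8>3).
X: dominated, since W does at least as well everywhere (C1: 3>1, C2: 5>2, C3: 8>7, C4: 7=7).
W weakly dominates Y — C1: 3>0, C2: 5>3, C3: 8>3, C4: 7=7.
Z is not dominated — it holds its own against W at C1 (5>3); X at C1 (5>1); Y at C1 (5>0).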